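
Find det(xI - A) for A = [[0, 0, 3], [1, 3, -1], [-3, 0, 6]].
xI - A = [[x, 0, -3], [-1, x - 3, 1], [3, 0, x - 6]].

Expanding det(xI - A) along the first row:
det(xI - A) = + (x)·det([[x - 3, 1], [0, x - 6]]) - (0)·det([[-1, 1], [3, x - 6]]) + (-3)·det([[-1, x - 3], [3, 0]]).

Evaluating gives χ_A(x) = x^3 - 9x^2 + 27x - 27 = (x - 3)^3.

χ_A(x) = (x - 3)^3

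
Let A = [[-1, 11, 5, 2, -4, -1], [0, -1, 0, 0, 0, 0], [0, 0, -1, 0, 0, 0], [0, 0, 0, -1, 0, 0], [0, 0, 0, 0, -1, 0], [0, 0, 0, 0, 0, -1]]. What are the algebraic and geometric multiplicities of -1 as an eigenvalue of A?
algebraic multiplicity 6, geometric multiplicity 5

The characteristic polynomial is (x + 1)^6, so the factor x + 1 appears with exponent 6: the algebraic multiplicity is 6.

rank(A + I) = 1, so the eigenspace has dimension 6 - 1 = 5: the geometric multiplicity is 5.

Since 5 < 6, A is not diagonalizable.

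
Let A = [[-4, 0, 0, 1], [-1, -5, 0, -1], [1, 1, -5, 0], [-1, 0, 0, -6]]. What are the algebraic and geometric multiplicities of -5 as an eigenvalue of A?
The characteristic polynomial is (x + 5)^4, so the factor x + 5 appears with exponent 4: the algebraic multiplicity is 4.

rank(A + 5I) = 2, so the eigenspace has dimension 4 - 2 = 2: the geometric multiplicity is 2.

Since 2 < 4, A is not diagonalizable.

algebraic multiplicity 4, geometric multiplicity 2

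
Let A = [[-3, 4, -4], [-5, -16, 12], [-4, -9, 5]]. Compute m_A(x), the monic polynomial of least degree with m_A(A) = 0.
The characteristic polynomial factors as (x + 4)(x + 5)^2. The minimal polynomial is ∏(x - λ)^{k_λ} where k_λ is the size of the largest Jordan block at λ.

For λ = -5: rank(A + 5I) = 2, and the largest Jordan block has size 2 (the smallest k with rank((A + 5I)^k) = rank((A + 5I)^(k+1))).
For λ = -4: rank(A + 4I) = 2, and the largest Jordan block has size 1 (the smallest k with rank((A + 4I)^k) = rank((A + 4I)^(k+1))).

So m_A(x) = (x + 4)(x + 5)^2.

m_A(x) = (x + 4)(x + 5)^2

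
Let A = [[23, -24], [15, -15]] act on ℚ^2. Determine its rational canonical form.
The invariant factors of A (the non-unit diagonal entries of the Smith normal form of xI - A over ℚ[x]) are (x - 5)(x - 3), each dividing the next. The characteristic polynomial is their product, (x - 5)(x - 3).

The rational canonical form is the block-diagonal matrix of companion matrices C(f_i):
R = [[0, -15], [1, 8]].

R = [[0, -15], [1, 8]]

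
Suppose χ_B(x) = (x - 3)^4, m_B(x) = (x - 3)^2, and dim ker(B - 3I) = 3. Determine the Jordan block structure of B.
λ = 3: algebraic multiplicity 4 (exponent in χ_B), largest block size 2 (exponent in m_B), 3 blocks (geometric multiplicity). These force block sizes [2, 1, 1].

Jordan blocks: (3, 2), (3, 1), (3, 1)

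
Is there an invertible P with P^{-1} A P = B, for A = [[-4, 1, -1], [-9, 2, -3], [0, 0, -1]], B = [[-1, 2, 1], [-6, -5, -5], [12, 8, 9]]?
No.

trace(A) = -3 but trace(B) = 3. The trace is a similarity invariant, so A and B are not similar.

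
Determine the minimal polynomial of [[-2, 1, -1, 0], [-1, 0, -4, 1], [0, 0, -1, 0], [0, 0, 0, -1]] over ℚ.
m_A(x) = (x + 1)^3

The characteristic polynomial factors as (x + 1)^4. The minimal polynomial is ∏(x - λ)^{k_λ} where k_λ is the size of the largest Jordan block at λ.

For λ = -1: rank(A + I) = 2, and the largest Jordan block has size 3 (the smallest k with rank((A + I)^k) = rank((A + I)^(k+1))).

So m_A(x) = (x + 1)^3.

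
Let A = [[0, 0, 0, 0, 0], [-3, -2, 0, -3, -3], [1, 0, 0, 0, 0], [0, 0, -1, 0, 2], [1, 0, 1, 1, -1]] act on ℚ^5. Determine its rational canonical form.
R = [[-2, 0, 0, 0, 0], [0, 0, 0, 0, 0], [0, 1, 0, 0, 0], [0, 0, 1, 0, 2], [0, 0, 0, 1, -1]]

The invariant factors of A (the non-unit diagonal entries of the Smith normal form of xI - A over ℚ[x]) are x + 2, x^2(x - 1)(x + 2), each dividing the next. The characteristic polynomial is their product, x^2(x - 1)(x + 2)^2.

The rational canonical form is the block-diagonal matrix of companion matrices C(f_i):
R = [[-2, 0, 0, 0, 0], [0, 0, 0, 0, 0], [0, 1, 0, 0, 0], [0, 0, 1, 0, 2], [0, 0, 0, 1, -1]].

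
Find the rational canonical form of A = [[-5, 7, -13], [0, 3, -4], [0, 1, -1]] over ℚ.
R = [[0, 0, -5], [1, 0, 9], [0, 1, -3]]

The invariant factors of A (the non-unit diagonal entries of the Smith normal form of xI - A over ℚ[x]) are (x - 1)^2(x + 5), each dividing the next. The characteristic polynomial is their product, (x - 1)^2(x + 5).

The rational canonical form is the block-diagonal matrix of companion matrices C(f_i):
R = [[0, 0, -5], [1, 0, 9], [0, 1, -3]].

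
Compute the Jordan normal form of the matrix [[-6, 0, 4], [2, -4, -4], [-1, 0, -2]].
J = [[-4, 1, 0], [0, -4, 0], [0, 0, -4]]

The characteristic polynomial is det(xI - A) = (x + 4)^3, so the eigenvalues are -4 (algebraic multiplicity 3).

For λ = -4: rank(A + 4I) = 1, rank((A + 4I)^2) = 0. The eigenspace has dimension 3 - 1 = 2, so there are 2 Jordan blocks; the rank sequence gives block sizes [2, 1].

Assembling the blocks gives the Jordan form J above.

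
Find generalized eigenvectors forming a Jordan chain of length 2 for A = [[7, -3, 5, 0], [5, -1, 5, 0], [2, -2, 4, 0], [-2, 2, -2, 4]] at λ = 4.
We seek v_1 ∈ ker((A - 4I)^2) \ ker(A - 4I), then set v_{i+1} = (A - 4I) v_i.

One such chain is v_1 = [[10, 10, 1, -4]]^T, v_2 = [[5, 5, 0, -2]]^T. Check: (A - 4I) v_2 = [[0, 0, 0, 0]]^T = 0.

v_1 = [[10, 10, 1, -4]]^T, v_2 = [[5, 5, 0, -2]]^T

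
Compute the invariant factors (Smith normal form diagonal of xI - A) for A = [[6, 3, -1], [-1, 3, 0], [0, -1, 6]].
The Jordan structure of A has elementary divisors (x - 5)^3. Arranging the block sizes at each eigenvalue in decreasing order and taking row products gives the invariant factors.

Invariant factors (smallest first, each dividing the next): (x - 5)^3.

Check: the last factor (x - 5)^3 is the minimal polynomial, and the product (x - 5)^3 is the characteristic polynomial.

(x - 5)^3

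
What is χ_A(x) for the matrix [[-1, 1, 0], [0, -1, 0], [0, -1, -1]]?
χ_A(x) = (x + 1)^3

xI - A = [[x + 1, -1, 0], [0, x + 1, 0], [0, 1, x + 1]].

Expanding det(xI - A) along the first row:
det(xI - A) = + (x + 1)·det([[x + 1, 0], [1, x + 1]]) - (-1)·det([[0, 0], [0, x + 1]]) + (0)·det([[0, x + 1], [0, 1]]).

Evaluating gives χ_A(x) = x^3 + 3x^2 + 3x + 1 = (x + 1)^3.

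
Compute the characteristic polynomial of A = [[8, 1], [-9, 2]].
χ_A(x) = (x - 5)^2

xI - A = [[x - 8, -1], [9, x - 2]].

Expanding det(xI - A) along the first row:
det(xI - A) = + (x - 8)·det([[x - 2]]) - (-1)·det([[9]]).

Evaluating gives χ_A(x) = x^2 - 10x + 25 = (x - 5)^2.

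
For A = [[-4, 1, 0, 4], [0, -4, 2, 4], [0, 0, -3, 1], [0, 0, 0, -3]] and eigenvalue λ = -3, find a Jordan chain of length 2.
We seek v_1 ∈ ker((A + 3I)^2) \ ker(A + 3I), then set v_{i+1} = (A + 3I) v_i.

One such chain is v_1 = [[-2, -4, -3, 1]]^T, v_2 = [[2, 2, 1, 0]]^T. Check: (A + 3I) v_2 = [[0, 0, 0, 0]]^T = 0.

v_1 = [[-2, -4, -3, 1]]^T, v_2 = [[2, 2, 1, 0]]^T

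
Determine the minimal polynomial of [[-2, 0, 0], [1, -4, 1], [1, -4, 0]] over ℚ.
The characteristic polynomial factors as (x + 2)^3. The minimal polynomial is ∏(x - λ)^{k_λ} where k_λ is the size of the largest Jordan block at λ.

For λ = -2: rank(A + 2I) = 2, and the largest Jordan block has size 3 (the smallest k with rank((A + 2I)^k) = rank((A + 2I)^(k+1))).

So m_A(x) = (x + 2)^3.

m_A(x) = (x + 2)^3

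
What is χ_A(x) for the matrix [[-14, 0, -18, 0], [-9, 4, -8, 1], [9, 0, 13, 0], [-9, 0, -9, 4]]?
xI - A = [[x + 14, 0, 18, 0], [9, x - 4, 8, -1], [-9, 0, x - 13, 0], [9, 0, 9, x - 4]].

Expanding det(xI - A) along the first row:
det(xI - A) = + (x + 14)·det([[x - 4, 8, -1], [0, x - 13, 0], [0, 9, x - 4]]) - (0)·det([[9, 8, -1], [-9, x - 13, 0], [9, 9, x - 4]]) + (18)·det([[9, x - 4, -1], [-9, 0, 0], [9, 0, x - 4]]) - (0)·det([[9, x - 4, 8], [-9, 0, x - 13], [9, 0, 9]]).

Evaluating gives χ_A(x) = x^4 - 7x^3 - 12x^2 + 176x - 320 = (x - 4)^3(x + 5).

χ_A(x) = (x - 4)^3(x + 5)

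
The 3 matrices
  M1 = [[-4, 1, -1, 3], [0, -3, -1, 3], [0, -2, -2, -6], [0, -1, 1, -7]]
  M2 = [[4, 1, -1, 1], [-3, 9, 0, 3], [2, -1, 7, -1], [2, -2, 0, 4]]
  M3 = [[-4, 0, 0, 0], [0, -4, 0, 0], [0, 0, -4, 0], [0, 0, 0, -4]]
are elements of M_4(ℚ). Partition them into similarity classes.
Characteristic polynomials: χ_{M1} = (x + 4)^4, χ_{M2} = (x - 6)^4, χ_{M3} = (x + 4)^4.

{M1}: invariant factors x + 4, x + 4, (x + 4)^2.

{M2}: invariant factors x - 6, (x - 6)^3.

{M3}: invariant factors x + 4, x + 4, x + 4, x + 4.

Matrices are similar if and only if their invariant-factor lists agree; the partition into similarity classes is {M1}, {M2}, {M3}.

3 classes: {M1}, {M2}, {M3}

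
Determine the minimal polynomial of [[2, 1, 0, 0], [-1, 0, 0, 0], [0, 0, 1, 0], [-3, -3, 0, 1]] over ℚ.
The characteristic polynomial factors as (x - 1)^4. The minimal polynomial is ∏(x - λ)^{k_λ} where k_λ is the size of the largest Jordan block at λ.

For λ = 1: rank(A - I) = 1, and the largest Jordan block has size 2 (the smallest k with rank((A - I)^k) = rank((A - I)^(k+1))).

So m_A(x) = (x - 1)^2.

m_A(x) = (x - 1)^2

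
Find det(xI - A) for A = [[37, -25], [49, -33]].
χ_A(x) = (x - 2)^2

xI - A = [[x - 37, 25], [-49, x + 33]].

Expanding det(xI - A) along the first row:
det(xI - A) = + (x - 37)·det([[x + 33]]) - (25)·det([[-49]]).

Evaluating gives χ_A(x) = x^2 - 4x + 4 = (x - 2)^2.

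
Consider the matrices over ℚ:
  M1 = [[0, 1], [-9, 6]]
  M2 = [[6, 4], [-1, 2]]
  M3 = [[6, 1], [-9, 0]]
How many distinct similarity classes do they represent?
Characteristic polynomials: χ_{M1} = (x - 3)^2, χ_{M2} = (x - 4)^2, χ_{M3} = (x - 3)^2.

{M1, M3}: invariant factors (x - 3)^2.

{M2}: invariant factors (x - 4)^2.

Matrices are similar if and only if their invariant-factor lists agree; the partition into similarity classes is {M1, M3}, {M2}.

2 classes: {M1, M3}, {M2}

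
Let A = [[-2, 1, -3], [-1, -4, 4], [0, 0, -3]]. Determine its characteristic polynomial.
χ_A(x) = (x + 3)^3

xI - A = [[x + 2, -1, 3], [1, x + 4, -4], [0, 0, x + 3]].

Expanding det(xI - A) along the first row:
det(xI - A) = + (x + 2)·det([[x + 4, -4], [0, x + 3]]) - (-1)·det([[1, -4], [0, x + 3]]) + (3)·det([[1, x + 4], [0, 0]]).

Evaluating gives χ_A(x) = x^3 + 9x^2 + 27x + 27 = (x + 3)^3.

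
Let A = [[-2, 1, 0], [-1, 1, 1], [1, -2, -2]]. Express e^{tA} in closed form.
e^{tA} = [[(1 - t)*e^{-t}, t*(t + 2)*e^{-t}/2, t^2*e^{-t}/2], [-t*e^{-t}, (t^2 + 4*t + 2)*e^{-t}/2, t*(t + 2)*e^{-t}/2], [t*e^{-t}, t*(-t - 4)*e^{-t}/2, (-t^2/2 - t + 1)*e^{-t}]]

A has Jordan form J = [[-1, 1, 0], [0, -1, 1], [0, 0, -1]] with A = PJP^{-1}, so e^{tA} = P e^{tJ} P^{-1}.

For a Jordan block J_k(λ), e^{tJ_k(λ)} = e^{λt} · (I + tN + t^2 N^2/2! + ... + t^{k-1} N^{k-1}/(k-1)!) where N is the nilpotent superdiagonal part.

Assembling the blocks and conjugating back gives the entries of e^{tA} as shown above.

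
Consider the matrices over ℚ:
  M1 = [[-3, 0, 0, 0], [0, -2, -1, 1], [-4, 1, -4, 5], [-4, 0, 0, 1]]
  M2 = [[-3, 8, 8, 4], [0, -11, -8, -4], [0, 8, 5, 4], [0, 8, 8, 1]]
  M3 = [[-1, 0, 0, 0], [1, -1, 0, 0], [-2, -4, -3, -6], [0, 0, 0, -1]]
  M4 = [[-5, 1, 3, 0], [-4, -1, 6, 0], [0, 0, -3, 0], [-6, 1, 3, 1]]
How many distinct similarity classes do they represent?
Characteristic polynomials: χ_{M1} = (x - 1)(x + 3)^3, χ_{M2} = (x - 1)(x + 3)^3, χ_{M3} = (x + 1)^3(x + 3), χ_{M4} = (x - 1)(x + 3)^3.

{M1, M4}: invariant factors x + 3, (x - 1)(x + 3)^2.

{M2}: invariant factors x + 3, x + 3, (x - 1)(x + 3).

{M3}: invariant factors x + 1, (x + 1)^2(x + 3).

Matrices are similar if and only if their invariant-factor lists agree; the partition into similarity classes is {M1, M4}, {M2}, {M3}.

3 classes: {M1, M4}, {M2}, {M3}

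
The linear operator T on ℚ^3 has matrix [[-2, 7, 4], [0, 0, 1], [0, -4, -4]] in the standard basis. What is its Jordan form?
J = [[-2, 1, 0], [0, -2, 1], [0, 0, -2]]

The characteristic polynomial is det(xI - A) = (x + 2)^3, so the eigenvalues are -2 (algebraic multiplicity 3).

For λ = -2: rank(A + 2I) = 2, rank((A + 2I)^2) = 1, rank((A + 2I)^3) = 0. The eigenspace has dimension 3 - 2 = 1, so there is 1 Jordan block; the rank sequence gives block sizes [3].

Assembling the blocks gives the Jordan form J above.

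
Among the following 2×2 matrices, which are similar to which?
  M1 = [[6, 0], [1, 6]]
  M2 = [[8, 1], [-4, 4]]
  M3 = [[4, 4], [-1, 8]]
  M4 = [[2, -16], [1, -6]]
Characteristic polynomials: χ_{M1} = (x - 6)^2, χ_{M2} = (x - 6)^2, χ_{M3} = (x - 6)^2, χ_{M4} = (x + 2)^2.

{M1, M2, M3}: invariant factors (x - 6)^2.

{M4}: invariant factors (x + 2)^2.

Matrices are similar if and only if their invariant-factor lists agree; the partition into similarity classes is {M1, M2, M3}, {M4}.

2 classes: {M1, M2, M3}, {M4}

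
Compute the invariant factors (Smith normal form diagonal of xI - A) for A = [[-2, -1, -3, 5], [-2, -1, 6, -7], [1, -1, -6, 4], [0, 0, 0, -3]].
The Jordan structure of A has elementary divisors (x + 3)^2, (x + 3)^2. Arranging the block sizes at each eigenvalue in decreasing order and taking row products gives the invariant factors.

Invariant factors (smallest first, each dividing the next): (x + 3)^2, (x + 3)^2.

Check: the last factor (x + 3)^2 is the minimal polynomial, and the product (x + 3)^4 is the characteristic polynomial.

(x + 3)^2, (x + 3)^2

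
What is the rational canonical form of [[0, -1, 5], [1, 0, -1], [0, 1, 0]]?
R = [[0, 0, 5], [1, 0, -2], [0, 1, 0]]

The invariant factors of A (the non-unit diagonal entries of the Smith normal form of xI - A over ℚ[x]) are x^3 + 2x - 5, each dividing the next. The characteristic polynomial is their product, x^3 + 2x - 5.

The rational canonical form is the block-diagonal matrix of companion matrices C(f_i):
R = [[0, 0, 5], [1, 0, -2], [0, 1, 0]].

Note the characteristic polynomial does not split into linear factors over ℚ, so A has no Jordan form over ℚ; the rational canonical form exists over any field.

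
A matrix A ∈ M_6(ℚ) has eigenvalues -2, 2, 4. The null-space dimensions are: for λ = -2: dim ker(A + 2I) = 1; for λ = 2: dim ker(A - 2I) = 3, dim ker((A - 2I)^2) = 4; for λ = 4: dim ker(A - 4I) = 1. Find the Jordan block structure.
Jordan blocks: (-2, 1), (2, 2), (2, 1), (2, 1), (4, 1)

λ = -2: successive nullity increments [1] count blocks of size ≥ k; block sizes are [1].
λ = 2: successive nullity increments [3, 1] count blocks of size ≥ k; block sizes are [2, 1, 1].
λ = 4: successive nullity increments [1] count blocks of size ≥ k; block sizes are [1].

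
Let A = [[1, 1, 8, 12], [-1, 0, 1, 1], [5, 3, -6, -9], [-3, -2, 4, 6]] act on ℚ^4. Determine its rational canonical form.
The invariant factors of A (the non-unit diagonal entries of the Smith normal form of xI - A over ℚ[x]) are (x - 1)(x^3 - 4x - 5), each dividing the next. The characteristic polynomial is their product, (x - 1)(x^3 - 4x - 5).

The rational canonical form is the block-diagonal matrix of companion matrices C(f_i):
R = [[0, 0, 0, -5], [1, 0, 0, 1], [0, 1, 0, 4], [0, 0, 1, 1]].

Note the characteristic polynomial does not split into linear factors over ℚ, so A has no Jordan form over ℚ; the rational canonical form exists over any field.

R = [[0, 0, 0, -5], [1, 0, 0, 1], [0, 1, 0, 4], [0, 0, 1, 1]]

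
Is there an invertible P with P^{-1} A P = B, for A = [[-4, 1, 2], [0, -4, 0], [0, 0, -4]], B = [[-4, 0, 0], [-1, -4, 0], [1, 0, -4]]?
Two matrices over a field are similar if and only if they have the same invariant factors.

Both A and B have characteristic polynomial (x + 4)^3 and minimal polynomial (x + 4)^2. Computing further, both have invariant factors x + 4, (x + 4)^2. Hence A and B are similar.

Yes.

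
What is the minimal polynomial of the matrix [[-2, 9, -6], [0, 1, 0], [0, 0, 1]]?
The characteristic polynomial factors as (x - 1)^2(x + 2). The minimal polynomial is ∏(x - λ)^{k_λ} where k_λ is the size of the largest Jordan block at λ.

For λ = -2: rank(A + 2I) = 2, and the largest Jordan block has size 1 (the smallest k with rank((A + 2I)^k) = rank((A + 2I)^(k+1))).
For λ = 1: rank(A - I) = 1, and the largest Jordan block has size 1 (the smallest k with rank((A - I)^k) = rank((A - I)^(k+1))).

So m_A(x) = (x - 1)(x + 2).

m_A(x) = (x - 1)(x + 2)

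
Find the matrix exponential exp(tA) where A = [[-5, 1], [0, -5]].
e^{tA} = [[e^{-5*t}, t*e^{-5*t}], [0, e^{-5*t}]]

A has Jordan form J = [[-5, 1], [0, -5]] with A = PJP^{-1}, so e^{tA} = P e^{tJ} P^{-1}.

For a Jordan block J_k(λ), e^{tJ_k(λ)} = e^{λt} · (I + tN + t^2 N^2/2! + ... + t^{k-1} N^{k-1}/(k-1)!) where N is the nilpotent superdiagonal part.

Assembling the blocks and conjugating back gives the entries of e^{tA} as shown above.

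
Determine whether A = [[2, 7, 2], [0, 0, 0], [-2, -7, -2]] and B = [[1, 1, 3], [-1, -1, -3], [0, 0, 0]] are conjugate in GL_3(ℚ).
Two matrices over a field are similar if and only if they have the same invariant factors.

Both A and B have characteristic polynomial x^3 and minimal polynomial x^2. Computing further, both have invariant factors x, x^2. Hence A and B are similar.

Yes.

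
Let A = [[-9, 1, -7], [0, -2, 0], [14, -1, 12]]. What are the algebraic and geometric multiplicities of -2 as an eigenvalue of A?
algebraic multiplicity 2, geometric multiplicity 1

The characteristic polynomial is (x - 5)(x + 2)^2, so the factor x + 2 appears with exponent 2: the algebraic multiplicity is 2.

rank(A + 2I) = 2, so the eigenspace has dimension 3 - 2 = 1: the geometric multiplicity is 1.

Since 1 < 2, A is not diagonalizable.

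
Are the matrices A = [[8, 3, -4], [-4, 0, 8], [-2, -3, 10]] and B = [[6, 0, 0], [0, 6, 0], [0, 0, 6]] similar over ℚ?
No.

Both have characteristic polynomial (x - 6)^3, but the minimal polynomial of A is (x - 6)^2 while the minimal polynomial of B is x - 6. The minimal polynomial is a similarity invariant, so A and B are not similar.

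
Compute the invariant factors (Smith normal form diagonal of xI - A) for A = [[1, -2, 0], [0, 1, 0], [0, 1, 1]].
The Jordan structure of A has elementary divisors (x - 1)^2, (x - 1). Arranging the block sizes at each eigenvalue in decreasing order and taking row products gives the invariant factors.

Invariant factors (smallest first, each dividing the next): x - 1, (x - 1)^2.

Check: the last factor (x - 1)^2 is the minimal polynomial, and the product (x - 1)^3 is the characteristic polynomial.

x - 1, (x - 1)^2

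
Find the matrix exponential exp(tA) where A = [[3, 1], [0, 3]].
A has Jordan form J = [[3, 1], [0, 3]] with A = PJP^{-1}, so e^{tA} = P e^{tJ} P^{-1}.

For a Jordan block J_k(λ), e^{tJ_k(λ)} = e^{λt} · (I + tN + t^2 N^2/2! + ... + t^{k-1} N^{k-1}/(k-1)!) where N is the nilpotent superdiagonal part.

Assembling the blocks and conjugating back gives the entries of e^{tA} as shown above.

e^{tA} = [[e^{3*t}, t*e^{3*t}], [0, e^{3*t}]]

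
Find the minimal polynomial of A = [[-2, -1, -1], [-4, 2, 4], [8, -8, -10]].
m_A(x) = (x + 2)(x + 4)^2

The characteristic polynomial factors as (x + 2)(x + 4)^2. The minimal polynomial is ∏(x - λ)^{k_λ} where k_λ is the size of the largest Jordan block at λ.

For λ = -4: rank(A + 4I) = 2, and the largest Jordan block has size 2 (the smallest k with rank((A + 4I)^k) = rank((A + 4I)^(k+1))).
For λ = -2: rank(A + 2I) = 2, and the largest Jordan block has size 1 (the smallest k with rank((A + 2I)^k) = rank((A + 2I)^(k+1))).

So m_A(x) = (x + 2)(x + 4)^2.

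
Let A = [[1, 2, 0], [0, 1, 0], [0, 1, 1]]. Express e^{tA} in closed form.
e^{tA} = [[e^{t}, 2*t*e^{t}, 0], [0, e^{t}, 0], [0, t*e^{t}, e^{t}]]

A has Jordan form J = [[1, 1, 0], [0, 1, 0], [0, 0, 1]] with A = PJP^{-1}, so e^{tA} = P e^{tJ} P^{-1}.

For a Jordan block J_k(λ), e^{tJ_k(λ)} = e^{λt} · (I + tN + t^2 N^2/2! + ... + t^{k-1} N^{k-1}/(k-1)!) where N is the nilpotent superdiagonal part.

Assembling the blocks and conjugating back gives the entries of e^{tA} as shown above.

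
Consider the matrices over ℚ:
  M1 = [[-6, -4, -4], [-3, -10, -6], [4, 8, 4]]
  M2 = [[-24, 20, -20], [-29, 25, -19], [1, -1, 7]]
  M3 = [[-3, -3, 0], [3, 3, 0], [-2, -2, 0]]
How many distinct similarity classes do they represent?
3 classes: {M1}, {M2}, {M3}

Characteristic polynomials: χ_{M1} = (x + 4)^3, χ_{M2} = (x - 6)^2(x + 4), χ_{M3} = x^3.

{M1}: invariant factors x + 4, (x + 4)^2.

{M2}: invariant factors (x - 6)^2(x + 4).

{M3}: invariant factors x, x^2.

Matrices are similar if and only if their invariant-factor lists agree; the partition into similarity classes is {M1}, {M2}, {M3}.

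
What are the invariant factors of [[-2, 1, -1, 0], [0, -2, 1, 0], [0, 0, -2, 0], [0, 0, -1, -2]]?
The Jordan structure of A has elementary divisors (x + 2)^3, (x + 2). Arranging the block sizes at each eigenvalue in decreasing order and taking row products gives the invariant factors.

Invariant factors (smallest first, each dividing the next): x + 2, (x + 2)^3.

Check: the last factor (x + 2)^3 is the minimal polynomial, and the product (x + 2)^4 is the characteristic polynomial.

x + 2, (x + 2)^3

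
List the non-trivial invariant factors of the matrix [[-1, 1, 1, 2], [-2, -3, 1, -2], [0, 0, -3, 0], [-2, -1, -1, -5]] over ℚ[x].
x + 3, (x + 3)^3

The Jordan structure of A has elementary divisors (x + 3)^3, (x + 3). Arranging the block sizes at each eigenvalue in decreasing order and taking row products gives the invariant factors.

Invariant factors (smallest first, each dividing the next): x + 3, (x + 3)^3.

Check: the last factor (x + 3)^3 is the minimal polynomial, and the product (x + 3)^4 is the characteristic polynomial.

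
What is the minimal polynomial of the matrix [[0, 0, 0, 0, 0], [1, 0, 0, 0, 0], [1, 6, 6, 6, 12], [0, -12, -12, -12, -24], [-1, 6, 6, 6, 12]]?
m_A(x) = x^2(x - 6)

The characteristic polynomial factors as x^4(x - 6). The minimal polynomial is ∏(x - λ)^{k_λ} where k_λ is the size of the largest Jordan block at λ.

For λ = 0: rank(A) = 2, and the largest Jordan block has size 2 (the smallest k with rank(A^k) = rank(A^(k+1))).
For λ = 6: rank(A - 6I) = 4, and the largest Jordan block has size 1 (the smallest k with rank((A - 6I)^k) = rank((A - 6I)^(k+1))).

So m_A(x) = x^2(x - 6).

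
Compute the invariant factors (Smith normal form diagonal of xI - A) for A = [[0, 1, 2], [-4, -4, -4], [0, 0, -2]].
x + 2, (x + 2)^2

The Jordan structure of A has elementary divisors (x + 2)^2, (x + 2). Arranging the block sizes at each eigenvalue in decreasing order and taking row products gives the invariant factors.

Invariant factors (smallest first, each dividing the next): x + 2, (x + 2)^2.

Check: the last factor (x + 2)^2 is the minimal polynomial, and the product (x + 2)^3 is the characteristic polynomial.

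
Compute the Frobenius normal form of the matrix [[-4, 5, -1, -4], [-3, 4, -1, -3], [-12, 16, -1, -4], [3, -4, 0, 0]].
R = [[0, 0, 0, -1], [1, 0, 0, -4], [0, 1, 0, -3], [0, 0, 1, -1]]

The invariant factors of A (the non-unit diagonal entries of the Smith normal form of xI - A over ℚ[x]) are (x + 1)(x^3 + 3x + 1), each dividing the next. The characteristic polynomial is their product, (x + 1)(x^3 + 3x + 1).

The rational canonical form is the block-diagonal matrix of companion matrices C(f_i):
R = [[0, 0, 0, -1], [1, 0, 0, -4], [0, 1, 0, -3], [0, 0, 1, -1]].

Note the characteristic polynomial does not split into linear factors over ℚ, so A has no Jordan form over ℚ; the rational canonical form exists over any field.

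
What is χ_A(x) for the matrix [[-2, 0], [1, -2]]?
xI - A = [[x + 2, 0], [-1, x + 2]].

Expanding det(xI - A) along the first row:
det(xI - A) = + (x + 2)·det([[x + 2]]) - (0)·det([[-1]]).

Evaluating gives χ_A(x) = x^2 + 4x + 4 = (x + 2)^2.

χ_A(x) = (x + 2)^2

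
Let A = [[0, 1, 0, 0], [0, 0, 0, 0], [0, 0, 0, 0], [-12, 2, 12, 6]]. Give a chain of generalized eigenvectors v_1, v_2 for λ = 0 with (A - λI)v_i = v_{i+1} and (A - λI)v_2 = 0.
v_1 = [[0, 1, 0, 0]]^T, v_2 = [[1, 0, 0, 2]]^T

We seek v_1 ∈ ker(A^2) \ ker(A), then set v_{i+1} = A v_i.

One such chain is v_1 = [[0, 1, 0, 0]]^T, v_2 = [[1, 0, 0, 2]]^T. Check: A v_2 = [[0, 0, 0, 0]]^T = 0.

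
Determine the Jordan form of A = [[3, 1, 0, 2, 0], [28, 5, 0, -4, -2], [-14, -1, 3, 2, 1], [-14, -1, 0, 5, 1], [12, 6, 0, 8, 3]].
The characteristic polynomial is det(xI - A) = (x - 5)^2(x - 3)^3, so the eigenvalues are 3 (algebraic multiplicity 3), 5 (algebraic multiplicity 2).

For λ = 3: rank(A - 3I) = 3, rank((A - 3I)^2) = 2. The eigenspace has dimension 5 - 3 = 2, so there are 2 Jordan blocks; the rank sequence gives block sizes [2, 1].

For λ = 5: rank(A - 5I) = 4, rank((A - 5I)^2) = 3. The eigenspace has dimension 5 - 4 = 1, so there is 1 Jordan block; the rank sequence gives block sizes [2].

Assembling the blocks gives the Jordan form J above.

J = [[3, 1, 0, 0, 0], [0, 3, 0, 0, 0], [0, 0, 3, 0, 0], [0, 0, 0, 5, 1], [0, 0, 0, 0, 5]]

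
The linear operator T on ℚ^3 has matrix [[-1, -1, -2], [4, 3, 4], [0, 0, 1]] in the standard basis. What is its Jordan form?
J = [[1, 1, 0], [0, 1, 0], [0, 0, 1]]

The characteristic polynomial is det(xI - A) = (x - 1)^3, so the eigenvalues are 1 (algebraic multiplicity 3).

For λ = 1: rank(A - I) = 1, rank((A - I)^2) = 0. The eigenspace has dimension 3 - 1 = 2, so there are 2 Jordan blocks; the rank sequence gives block sizes [2, 1].

Assembling the blocks gives the Jordan form J above.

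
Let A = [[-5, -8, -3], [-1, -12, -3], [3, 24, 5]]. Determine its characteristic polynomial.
xI - A = [[x + 5, 8, 3], [1, x + 12, 3], [-3, -24, x - 5]].

Expanding det(xI - A) along the first row:
det(xI - A) = + (x + 5)·det([[x + 12, 3], [-24, x - 5]]) - (8)·det([[1, 3], [-3, x - 5]]) + (3)·det([[1, x + 12], [-3, -24]]).

Evaluating gives χ_A(x) = x^3 + 12x^2 + 48x + 64 = (x + 4)^3.

χ_A(x) = (x + 4)^3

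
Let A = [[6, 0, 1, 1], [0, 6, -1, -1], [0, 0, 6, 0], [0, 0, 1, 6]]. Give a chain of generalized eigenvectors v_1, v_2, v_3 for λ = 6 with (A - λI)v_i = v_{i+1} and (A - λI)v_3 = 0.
We seek v_1 ∈ ker((A - 6I)^3) \ ker((A - 6I)^2), then set v_{i+1} = (A - 6I) v_i.

One such chain is v_1 = [[2, -2, 1, 0]]^T, v_2 = [[1, -1, 0, 1]]^T, v_3 = [[1, -1, 0, 0]]^T. Check: (A - 6I) v_3 = [[0, 0, 0, 0]]^T = 0.

v_1 = [[2, -2, 1, 0]]^T, v_2 = [[1, -1, 0, 1]]^T, v_3 = [[1, -1, 0, 0]]^T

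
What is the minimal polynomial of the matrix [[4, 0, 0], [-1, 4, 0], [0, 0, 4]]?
The characteristic polynomial factors as (x - 4)^3. The minimal polynomial is ∏(x - λ)^{k_λ} where k_λ is the size of the largest Jordan block at λ.

For λ = 4: rank(A - 4I) = 1, and the largest Jordan block has size 2 (the smallest k with rank((A - 4I)^k) = rank((A - 4I)^(k+1))).

So m_A(x) = (x - 4)^2.

m_A(x) = (x - 4)^2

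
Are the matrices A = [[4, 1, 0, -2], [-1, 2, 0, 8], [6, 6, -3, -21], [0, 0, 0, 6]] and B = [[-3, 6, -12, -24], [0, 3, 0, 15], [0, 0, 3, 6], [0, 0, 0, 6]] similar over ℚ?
Both have characteristic polynomial (x - 6)(x - 3)^2(x + 3), but the minimal polynomial of A is (x - 6)(x - 3)^2(x + 3) while the minimal polynomial of B is (x - 6)(x - 3)(x + 3). The minimal polynomial is a similarity invariant, so A and B are not similar.

No.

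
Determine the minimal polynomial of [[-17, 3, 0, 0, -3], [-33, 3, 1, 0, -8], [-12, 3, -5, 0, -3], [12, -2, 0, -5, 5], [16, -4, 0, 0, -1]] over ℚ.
The characteristic polynomial factors as (x + 5)^5. The minimal polynomial is ∏(x - λ)^{k_λ} where k_λ is the size of the largest Jordan block at λ.

For λ = -5: rank(A + 5I) = 3, and the largest Jordan block has size 3 (the smallest k with rank((A + 5I)^k) = rank((A + 5I)^(k+1))).

So m_A(x) = (x + 5)^3.

m_A(x) = (x + 5)^3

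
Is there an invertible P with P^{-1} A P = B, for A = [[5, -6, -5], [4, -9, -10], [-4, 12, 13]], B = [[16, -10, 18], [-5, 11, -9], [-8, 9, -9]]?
trace(A) = 9 but trace(B) = 18. The trace is a similarity invariant, so A and B are not similar.

No.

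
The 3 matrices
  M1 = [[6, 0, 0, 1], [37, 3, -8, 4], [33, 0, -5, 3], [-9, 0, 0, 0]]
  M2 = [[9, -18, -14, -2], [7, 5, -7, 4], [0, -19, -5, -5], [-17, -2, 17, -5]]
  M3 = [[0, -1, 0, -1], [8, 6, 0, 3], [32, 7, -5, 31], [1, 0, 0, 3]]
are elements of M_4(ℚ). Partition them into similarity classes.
Characteristic polynomials: χ_{M1} = (x - 3)^3(x + 5), χ_{M2} = (x - 3)^3(x + 5), χ_{M3} = (x - 3)^3(x + 5).

{M1, M2, M3}: invariant factors (x - 3)^3(x + 5).

Matrices are similar if and only if their invariant-factor lists agree; the partition into similarity classes is {M1, M2, M3}.

1 class: {M1, M2, M3}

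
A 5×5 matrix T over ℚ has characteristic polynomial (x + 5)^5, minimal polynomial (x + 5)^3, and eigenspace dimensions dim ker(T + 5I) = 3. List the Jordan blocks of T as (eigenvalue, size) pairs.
Jordan blocks: (-5, 3), (-5, 1), (-5, 1)

λ = -5: algebraic multiplicity 5 (exponent in χ_T), largest block size 3 (exponent in m_T), 3 blocks (geometric multiplicity). These force block sizes [3, 1, 1].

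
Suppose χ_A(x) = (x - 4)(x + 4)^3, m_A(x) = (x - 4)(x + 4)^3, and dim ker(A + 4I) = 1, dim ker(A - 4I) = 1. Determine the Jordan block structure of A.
Jordan blocks: (-4, 3), (4, 1)

λ = -4: algebraic multiplicity 3 (exponent in χ_A), largest block size 3 (exponent in m_A), 1 block (geometric multiplicity). This forces block sizes [3].
λ = 4: algebraic multiplicity 1 (exponent in χ_A), largest block size 1 (exponent in m_A), 1 block (geometric multiplicity). This forces block sizes [1].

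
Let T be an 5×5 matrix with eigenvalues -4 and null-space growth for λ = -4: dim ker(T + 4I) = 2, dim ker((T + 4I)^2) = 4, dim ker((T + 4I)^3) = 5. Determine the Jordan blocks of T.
Jordan blocks: (-4, 3), (-4, 2)

λ = -4: successive nullity increments [2, 2, 1] count blocks of size ≥ k; block sizes are [3, 2].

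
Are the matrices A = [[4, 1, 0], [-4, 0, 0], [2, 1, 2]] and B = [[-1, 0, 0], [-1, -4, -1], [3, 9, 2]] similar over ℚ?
No.

trace(A) = 6 but trace(B) = -3. The trace is a similarity invariant, so A and B are not similar.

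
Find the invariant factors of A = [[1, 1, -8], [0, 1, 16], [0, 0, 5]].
(x - 5)(x - 1)^2

The Jordan structure of A has elementary divisors (x - 1)^2, (x - 5). Arranging the block sizes at each eigenvalue in decreasing order and taking row products gives the invariant factors.

Invariant factors (smallest first, each dividing the next): (x - 5)(x - 1)^2.

Check: the last factor (x - 5)(x - 1)^2 is the minimal polynomial, and the product (x - 5)(x - 1)^2 is the characteristic polynomial.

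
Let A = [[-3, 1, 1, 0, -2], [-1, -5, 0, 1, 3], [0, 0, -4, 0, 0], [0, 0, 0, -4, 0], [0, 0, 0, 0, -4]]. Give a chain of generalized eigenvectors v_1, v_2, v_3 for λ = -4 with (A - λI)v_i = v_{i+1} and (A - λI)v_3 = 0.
v_1 = [[0, -1, 1, 0, 0]]^T, v_2 = [[0, 1, 0, 0, 0]]^T, v_3 = [[1, -1, 0, 0, 0]]^T

We seek v_1 ∈ ker((A + 4I)^3) \ ker((A + 4I)^2), then set v_{i+1} = (A + 4I) v_i.

One such chain is v_1 = [[0, -1, 1, 0, 0]]^T, v_2 = [[0, 1, 0, 0, 0]]^T, v_3 = [[1, -1, 0, 0, 0]]^T. Check: (A + 4I) v_3 = [[0, 0, 0, 0, 0]]^T = 0.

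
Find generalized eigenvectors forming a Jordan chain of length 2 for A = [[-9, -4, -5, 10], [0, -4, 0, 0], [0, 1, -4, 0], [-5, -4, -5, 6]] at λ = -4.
v_1 = [[1, 1, -2, 0]]^T, v_2 = [[1, 0, 1, 1]]^T

We seek v_1 ∈ ker((A + 4I)^2) \ ker(A + 4I), then set v_{i+1} = (A + 4I) v_i.

One such chain is v_1 = [[1, 1, -2, 0]]^T, v_2 = [[1, 0, 1, 1]]^T. Check: (A + 4I) v_2 = [[0, 0, 0, 0]]^T = 0.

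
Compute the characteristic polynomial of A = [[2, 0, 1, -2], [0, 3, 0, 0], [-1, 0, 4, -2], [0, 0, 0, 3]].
xI - A = [[x - 2, 0, -1, 2], [0, x - 3, 0, 0], [1, 0, x - 4, 2], [0, 0, 0, x - 3]].

Expanding det(xI - A) along the first row:
det(xI - A) = + (x - 2)·det([[x - 3, 0, 0], [0, x - 4, 2], [0, 0, x - 3]]) - (0)·det([[0, 0, 0], [1, x - 4, 2], [0, 0, x - 3]]) + (-1)·det([[0, x - 3, 0], [1, 0, 2], [0, 0, x - 3]]) - (2)·det([[0, x - 3, 0], [1, 0, x - 4], [0, 0, 0]]).

Evaluating gives χ_A(x) = x^4 - 12x^3 + 54x^2 - 108x + 81 = (x - 3)^4.

χ_A(x) = (x - 3)^4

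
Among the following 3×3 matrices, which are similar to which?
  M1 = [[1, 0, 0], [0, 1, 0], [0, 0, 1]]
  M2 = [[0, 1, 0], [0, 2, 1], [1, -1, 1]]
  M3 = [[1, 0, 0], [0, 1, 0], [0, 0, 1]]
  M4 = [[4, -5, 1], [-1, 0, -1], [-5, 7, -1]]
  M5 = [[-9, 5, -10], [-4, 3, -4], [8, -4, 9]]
3 classes: {M1, M3}, {M2, M4}, {M5}

Characteristic polynomials: χ_{M1} = (x - 1)^3, χ_{M2} = (x - 1)^3, χ_{M3} = (x - 1)^3, χ_{M4} = (x - 1)^3, χ_{M5} = (x - 1)^3.

{M1, M3}: invariant factors x - 1, x - 1, x - 1.

{M2, M4}: invariant factors (x - 1)^3.

{M5}: invariant factors x - 1, (x - 1)^2.

Matrices are similar if and only if their invariant-factor lists agree; the partition into similarity classes is {M1, M3}, {M2, M4}, {M5}.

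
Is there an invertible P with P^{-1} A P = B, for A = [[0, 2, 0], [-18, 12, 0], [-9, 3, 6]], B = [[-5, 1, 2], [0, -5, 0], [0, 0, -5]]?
No.

trace(A) = 18 but trace(B) = -15. The trace is a similarity invariant, so A and B are not similar.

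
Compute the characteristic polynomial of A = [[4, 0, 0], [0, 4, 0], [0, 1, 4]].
xI - A = [[x - 4, 0, 0], [0, x - 4, 0], [0, -1, x - 4]].

Expanding det(xI - A) along the first row:
det(xI - A) = + (x - 4)·det([[x - 4, 0], [-1, x - 4]]) - (0)·det([[0, 0], [0, x - 4]]) + (0)·det([[0, x - 4], [0, -1]]).

Evaluating gives χ_A(x) = x^3 - 12x^2 + 48x - 64 = (x - 4)^3.

χ_A(x) = (x - 4)^3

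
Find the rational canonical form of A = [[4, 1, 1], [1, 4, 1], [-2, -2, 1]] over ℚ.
The invariant factors of A (the non-unit diagonal entries of the Smith normal form of xI - A over ℚ[x]) are x - 3, (x - 3)^2, each dividing the next. The characteristic polynomial is their product, (x - 3)^3.

The rational canonical form is the block-diagonal matrix of companion matrices C(f_i):
R = [[3, 0, 0], [0, 0, -9], [0, 1, 6]].

R = [[3, 0, 0], [0, 0, -9], [0, 1, 6]]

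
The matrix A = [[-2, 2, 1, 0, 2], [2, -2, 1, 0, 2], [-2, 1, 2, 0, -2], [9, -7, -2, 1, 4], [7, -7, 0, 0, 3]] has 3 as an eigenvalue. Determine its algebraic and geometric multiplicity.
algebraic multiplicity 1, geometric multiplicity 1

The characteristic polynomial is (x - 3)(x - 1)^3(x + 4), so the factor x - 3 appears with exponent 1: the algebraic multiplicity is 1.

rank(A - 3I) = 4, so the eigenspace has dimension 5 - 4 = 1: the geometric multiplicity is 1.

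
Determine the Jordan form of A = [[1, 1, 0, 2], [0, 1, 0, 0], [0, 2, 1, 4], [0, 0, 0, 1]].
J = [[1, 1, 0, 0], [0, 1, 0, 0], [0, 0, 1, 0], [0, 0, 0, 1]]

The characteristic polynomial is det(xI - A) = (x - 1)^4, so the eigenvalues are 1 (algebraic multiplicity 4).

For λ = 1: rank(A - I) = 1, rank((A - I)^2) = 0. The eigenspace has dimension 4 - 1 = 3, so there are 3 Jordan blocks; the rank sequence gives block sizes [2, 1, 1].

Assembling the blocks gives the Jordan form J above.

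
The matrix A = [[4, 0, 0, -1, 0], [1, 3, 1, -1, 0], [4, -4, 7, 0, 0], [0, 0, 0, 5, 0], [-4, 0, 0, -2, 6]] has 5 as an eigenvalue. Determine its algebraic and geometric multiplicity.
algebraic multiplicity 3, geometric multiplicity 2

The characteristic polynomial is (x - 6)(x - 5)^3(x - 4), so the factor x - 5 appears with exponent 3: the algebraic multiplicity is 3.

rank(A - 5I) = 3, so the eigenspace has dimension 5 - 3 = 2: the geometric multiplicity is 2.

Since 2 < 3, A is not diagonalizable.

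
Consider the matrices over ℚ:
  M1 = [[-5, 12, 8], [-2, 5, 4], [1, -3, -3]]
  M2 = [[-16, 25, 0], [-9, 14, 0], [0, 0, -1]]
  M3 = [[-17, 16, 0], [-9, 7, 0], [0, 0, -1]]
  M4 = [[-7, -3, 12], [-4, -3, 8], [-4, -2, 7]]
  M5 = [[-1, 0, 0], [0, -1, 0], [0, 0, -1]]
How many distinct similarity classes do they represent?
Characteristic polynomials: χ_{M1} = (x + 1)^3, χ_{M2} = (x + 1)^3, χ_{M3} = (x + 1)(x + 5)^2, χ_{M4} = (x + 1)^3, χ_{M5} = (x + 1)^3.

{M1, M2, M4}: invariant factors x + 1, (x + 1)^2.

{M3}: invariant factors (x + 1)(x + 5)^2.

{M5}: invariant factors x + 1, x + 1, x + 1.

Matrices are similar if and only if their invariant-factor lists agree; the partition into similarity classes is {M1, M2, M4}, {M3}, {M5}.

3 classes: {M1, M2, M4}, {M3}, {M5}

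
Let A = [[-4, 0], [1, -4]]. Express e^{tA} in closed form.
A has Jordan form J = [[-4, 1], [0, -4]] with A = PJP^{-1}, so e^{tA} = P e^{tJ} P^{-1}.

For a Jordan block J_k(λ), e^{tJ_k(λ)} = e^{λt} · (I + tN + t^2 N^2/2! + ... + t^{k-1} N^{k-1}/(k-1)!) where N is the nilpotent superdiagonal part.

Assembling the blocks and conjugating back gives the entries of e^{tA} as shown above.

e^{tA} = [[e^{-4*t}, 0], [t*e^{-4*t}, e^{-4*t}]]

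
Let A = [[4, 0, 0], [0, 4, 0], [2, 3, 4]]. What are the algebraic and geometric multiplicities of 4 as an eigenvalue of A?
algebraic multiplicity 3, geometric multiplicity 2

The characteristic polynomial is (x - 4)^3, so the factor x - 4 appears with exponent 3: the algebraic multiplicity is 3.

rank(A - 4I) = 1, so the eigenspace has dimension 3 - 1 = 2: the geometric multiplicity is 2.

Since 2 < 3, A is not diagonalizable.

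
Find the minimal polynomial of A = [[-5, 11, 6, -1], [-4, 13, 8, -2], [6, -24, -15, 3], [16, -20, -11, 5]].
m_A(x) = (x - 2)^2(x + 3)^2

The characteristic polynomial factors as (x - 2)^2(x + 3)^2. The minimal polynomial is ∏(x - λ)^{k_λ} where k_λ is the size of the largest Jordan block at λ.

For λ = -3: rank(A + 3I) = 3, and the largest Jordan block has size 2 (the smallest k with rank((A + 3I)^k) = rank((A + 3I)^(k+1))).
For λ = 2: rank(A - 2I) = 3, and the largest Jordan block has size 2 (the smallest k with rank((A - 2I)^k) = rank((A - 2I)^(k+1))).

So m_A(x) = (x - 2)^2(x + 3)^2.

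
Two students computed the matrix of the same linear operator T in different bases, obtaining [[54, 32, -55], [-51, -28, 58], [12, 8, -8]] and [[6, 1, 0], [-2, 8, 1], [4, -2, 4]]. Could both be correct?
Two matrices over a field are similar if and only if they have the same invariant factors.

Both A and B have characteristic polynomial (x - 6)^3 and minimal polynomial (x - 6)^3. Computing further, both have invariant factors (x - 6)^3. Hence A and B are similar.

Yes.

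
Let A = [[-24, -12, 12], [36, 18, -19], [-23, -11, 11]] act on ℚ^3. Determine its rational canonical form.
The invariant factors of A (the non-unit diagonal entries of the Smith normal form of xI - A over ℚ[x]) are (x - 4)(x^2 - x - 3), each dividing the next. The characteristic polynomial is their product, (x - 4)(x^2 - x - 3).

The rational canonical form is the block-diagonal matrix of companion matrices C(f_i):
R = [[0, 0, -12], [1, 0, -1], [0, 1, 5]].

Note the characteristic polynomial does not split into linear factors over ℚ, so A has no Jordan form over ℚ; the rational canonical form exists over any field.

R = [[0, 0, -12], [1, 0, -1], [0, 1, 5]]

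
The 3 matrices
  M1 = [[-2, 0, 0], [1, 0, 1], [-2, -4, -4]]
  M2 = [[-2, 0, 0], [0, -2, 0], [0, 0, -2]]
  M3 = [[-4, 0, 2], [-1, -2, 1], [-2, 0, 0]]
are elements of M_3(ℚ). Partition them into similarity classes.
2 classes: {M1, M3}, {M2}

Characteristic polynomials: χ_{M1} = (x + 2)^3, χ_{M2} = (x + 2)^3, χ_{M3} = (x + 2)^3.

{M1, M3}: invariant factors x + 2, (x + 2)^2.

{M2}: invariant factors x + 2, x + 2, x + 2.

Matrices are similar if and only if their invariant-factor lists agree; the partition into similarity classes is {M1, M3}, {M2}.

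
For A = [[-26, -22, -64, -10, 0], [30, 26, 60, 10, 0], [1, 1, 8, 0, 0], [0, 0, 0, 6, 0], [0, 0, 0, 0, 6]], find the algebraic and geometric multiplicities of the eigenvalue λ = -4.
algebraic multiplicity 1, geometric multiplicity 1

The characteristic polynomial is (x - 6)^4(x + 4), so the factor x + 4 appears with exponent 1: the algebraic multiplicity is 1.

rank(A + 4I) = 4, so the eigenspace has dimension 5 - 4 = 1: the geometric multiplicity is 1.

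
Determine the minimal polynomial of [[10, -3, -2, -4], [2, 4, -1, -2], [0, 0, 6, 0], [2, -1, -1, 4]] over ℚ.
The characteristic polynomial factors as (x - 6)^4. The minimal polynomial is ∏(x - λ)^{k_λ} where k_λ is the size of the largest Jordan block at λ.

For λ = 6: rank(A - 6I) = 2, and the largest Jordan block has size 3 (the smallest k with rank((A - 6I)^k) = rank((A - 6I)^(k+1))).

So m_A(x) = (x - 6)^3.

m_A(x) = (x - 6)^3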